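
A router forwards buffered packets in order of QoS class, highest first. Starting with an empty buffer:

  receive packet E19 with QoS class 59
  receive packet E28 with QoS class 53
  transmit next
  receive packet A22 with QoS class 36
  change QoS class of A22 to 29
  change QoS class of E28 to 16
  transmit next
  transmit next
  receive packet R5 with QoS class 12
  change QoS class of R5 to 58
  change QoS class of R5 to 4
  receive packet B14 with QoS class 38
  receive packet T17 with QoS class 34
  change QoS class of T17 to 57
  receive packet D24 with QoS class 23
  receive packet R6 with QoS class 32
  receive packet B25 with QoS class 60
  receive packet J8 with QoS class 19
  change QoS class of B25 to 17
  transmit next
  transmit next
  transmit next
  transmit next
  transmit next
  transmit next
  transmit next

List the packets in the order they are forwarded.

add E19 (QoS class 59) → {E19:59}
add E28 (QoS class 53) → {E19:59, E28:53}
transmit next → E19; now {E28:53}
add A22 (QoS class 36) → {E28:53, A22:36}
update A22 to QoS class 29 → {E28:53, A22:29}
update E28 to QoS class 16 → {A22:29, E28:16}
transmit next → A22; now {E28:16}
transmit next → E28; now {}
add R5 (QoS class 12) → {R5:12}
update R5 to QoS class 58 → {R5:58}
update R5 to QoS class 4 → {R5:4}
add B14 (QoS class 38) → {B14:38, R5:4}
add T17 (QoS class 34) → {B14:38, T17:34, R5:4}
update T17 to QoS class 57 → {T17:57, B14:38, R5:4}
add D24 (QoS class 23) → {T17:57, B14:38, D24:23, R5:4}
add R6 (QoS class 32) → {T17:57, B14:38, R6:32, D24:23, R5:4}
add B25 (QoS class 60) → {B25:60, T17:57, B14:38, R6:32, D24:23, R5:4}
add J8 (QoS class 19) → {B25:60, T17:57, B14:38, R6:32, D24:23, J8:19, R5:4}
update B25 to QoS class 17 → {T17:57, B14:38, R6:32, D24:23, J8:19, B25:17, R5:4}
transmit next → T17; now {B14:38, R6:32, D24:23, J8:19, B25:17, R5:4}
transmit next → B14; now {R6:32, D24:23, J8:19, B25:17, R5:4}
transmit next → R6; now {D24:23, J8:19, B25:17, R5:4}
transmit next → D24; now {J8:19, B25:17, R5:4}
transmit next → J8; now {B25:17, R5:4}
transmit next → B25; now {R5:4}
transmit next → R5; now {}

E19 → A22 → E28 → T17 → B14 → R6 → D24 → J8 → B25 → R5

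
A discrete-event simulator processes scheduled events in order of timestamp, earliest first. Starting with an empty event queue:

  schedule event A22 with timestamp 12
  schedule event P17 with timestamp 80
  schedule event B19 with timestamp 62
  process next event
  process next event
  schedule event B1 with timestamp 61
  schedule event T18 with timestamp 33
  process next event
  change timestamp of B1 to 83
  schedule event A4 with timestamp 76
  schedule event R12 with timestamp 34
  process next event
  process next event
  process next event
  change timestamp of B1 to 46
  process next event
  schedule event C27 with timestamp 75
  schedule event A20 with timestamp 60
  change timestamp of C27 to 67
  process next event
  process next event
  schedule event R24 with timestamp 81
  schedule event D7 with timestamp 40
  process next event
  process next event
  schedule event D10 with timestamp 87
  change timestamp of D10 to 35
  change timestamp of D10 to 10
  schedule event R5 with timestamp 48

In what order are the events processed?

add A22 (timestamp 12) → {A22:12}
add P17 (timestamp 80) → {A22:12, P17:80}
add B19 (timestamp 62) → {A22:12, B19:62, P17:80}
process next event → A22; now {B19:62, P17:80}
process next event → B19; now {P17:80}
add B1 (timestamp 61) → {B1:61, P17:80}
add T18 (timestamp 33) → {T18:33, B1:61, P17:80}
process next event → T18; now {B1:61, P17:80}
update B1 to timestamp 83 → {P17:80, B1:83}
add A4 (timestamp 76) → {A4:76, P17:80, B1:83}
add R12 (timestamp 34) → {R12:34, A4:76, P17:80, B1:83}
process next event → R12; now {A4:76, P17:80, B1:83}
process next event → A4; now {P17:80, B1:83}
process next event → P17; now {B1:83}
update B1 to timestamp 46 → {B1:46}
process next event → B1; now {}
add C27 (timestamp 75) → {C27:75}
add A20 (timestamp 60) → {A20:60, C27:75}
update C27 to timestamp 67 → {A20:60, C27:67}
process next event → A20; now {C27:67}
process next event → C27; now {}
add R24 (timestamp 81) → {R24:81}
add D7 (timestamp 40) → {D7:40, R24:81}
process next event → D7; now {R24:81}
process next event → R24; now {}
add D10 (timestamp 87) → {D10:87}
update D10 to timestamp 35 → {D10:35}
update D10 to timestamp 10 → {D10:10}
add R5 (timestamp 48) → {D10:10, R5:48}

[A22, B19, T18, R12, A4, P17, B1, A20, C27, D7, R24]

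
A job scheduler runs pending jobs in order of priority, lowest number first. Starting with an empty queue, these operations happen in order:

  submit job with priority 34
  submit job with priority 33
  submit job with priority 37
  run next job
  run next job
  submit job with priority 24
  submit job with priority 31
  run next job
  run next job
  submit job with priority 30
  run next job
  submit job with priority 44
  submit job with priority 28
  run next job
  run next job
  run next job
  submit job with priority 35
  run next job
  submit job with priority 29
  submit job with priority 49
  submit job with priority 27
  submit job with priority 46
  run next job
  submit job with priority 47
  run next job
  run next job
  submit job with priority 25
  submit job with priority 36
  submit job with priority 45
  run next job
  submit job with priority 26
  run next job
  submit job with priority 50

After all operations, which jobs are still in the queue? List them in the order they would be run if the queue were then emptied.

insert 34 → {34}
insert 33 → {33, 34}
insert 37 → {33, 34, 37}
run next job → 33; now {34, 37}
run next job → 34; now {37}
insert 24 → {24, 37}
insert 31 → {24, 31, 37}
run next job → 24; now {31, 37}
run next job → 31; now {37}
insert 30 → {30, 37}
run next job → 30; now {37}
insert 44 → {37, 44}
insert 28 → {28, 37, 44}
run next job → 28; now {37, 44}
run next job → 37; now {44}
run next job → 44; now {}
insert 35 → {35}
run next job → 35; now {}
insert 29 → {29}
insert 49 → {29, 49}
insert 27 → {27, 29, 49}
insert 46 → {27, 29, 46, 49}
run next job → 27; now {29, 46, 49}
insert 47 → {29, 46, 47, 49}
run next job → 29; now {46, 47, 49}
run next job → 46; now {47, 49}
insert 25 → {25, 47, 49}
insert 36 → {25, 36, 47, 49}
insert 45 → {25, 36, 45, 47, 49}
run next job → 25; now {36, 45, 47, 49}
insert 26 → {26, 36, 45, 47, 49}
run next job → 26; now {36, 45, 47, 49}
insert 50 → {36, 45, 47, 49, 50}

36 → 45 → 47 → 49 → 50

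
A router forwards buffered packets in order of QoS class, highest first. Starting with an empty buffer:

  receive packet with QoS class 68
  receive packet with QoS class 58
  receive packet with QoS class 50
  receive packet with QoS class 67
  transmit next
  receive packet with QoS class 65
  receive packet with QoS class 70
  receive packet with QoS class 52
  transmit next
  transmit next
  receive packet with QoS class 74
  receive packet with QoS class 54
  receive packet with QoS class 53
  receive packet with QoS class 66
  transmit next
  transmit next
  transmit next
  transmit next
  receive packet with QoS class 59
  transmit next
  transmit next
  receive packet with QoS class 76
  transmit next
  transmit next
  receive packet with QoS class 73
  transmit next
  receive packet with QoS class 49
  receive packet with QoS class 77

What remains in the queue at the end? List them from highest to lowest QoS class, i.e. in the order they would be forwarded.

77, 52, 50, 49

insert 68 → {68}
insert 58 → {68, 58}
insert 50 → {68, 58, 50}
insert 67 → {68, 67, 58, 50}
transmit next → 68; now {67, 58, 50}
insert 65 → {67, 65, 58, 50}
insert 70 → {70, 67, 65, 58, 50}
insert 52 → {70, 67, 65, 58, 52, 50}
transmit next → 70; now {67, 65, 58, 52, 50}
transmit next → 67; now {65, 58, 52, 50}
insert 74 → {74, 65, 58, 52, 50}
insert 54 → {74, 65, 58, 54, 52, 50}
insert 53 → {74, 65, 58, 54, 53, 52, 50}
insert 66 → {74, 66, 65, 58, 54, 53, 52, 50}
transmit next → 74; now {66, 65, 58, 54, 53, 52, 50}
transmit next → 66; now {65, 58, 54, 53, 52, 50}
transmit next → 65; now {58, 54, 53, 52, 50}
transmit next → 58; now {54, 53, 52, 50}
insert 59 → {59, 54, 53, 52, 50}
transmit next → 59; now {54, 53, 52, 50}
transmit next → 54; now {53, 52, 50}
insert 76 → {76, 53, 52, 50}
transmit next → 76; now {53, 52, 50}
transmit next → 53; now {52, 50}
insert 73 → {73, 52, 50}
transmit next → 73; now {52, 50}
insert 49 → {52, 50, 49}
insert 77 → {77, 52, 50, 49}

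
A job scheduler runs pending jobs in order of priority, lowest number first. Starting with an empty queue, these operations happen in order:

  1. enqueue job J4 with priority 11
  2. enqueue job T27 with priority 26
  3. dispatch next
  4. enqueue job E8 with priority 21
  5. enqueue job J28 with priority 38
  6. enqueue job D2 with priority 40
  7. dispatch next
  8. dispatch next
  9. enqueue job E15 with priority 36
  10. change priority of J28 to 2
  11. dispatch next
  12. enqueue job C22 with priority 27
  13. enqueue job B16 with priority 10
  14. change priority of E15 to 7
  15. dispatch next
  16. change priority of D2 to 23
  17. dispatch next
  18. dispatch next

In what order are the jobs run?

add J4 (priority 11) → {J4:11}
add T27 (priority 26) → {J4:11, T27:26}
dispatch next → J4; now {T27:26}
add E8 (priority 21) → {E8:21, T27:26}
add J28 (priority 38) → {E8:21, T27:26, J28:38}
add D2 (priority 40) → {E8:21, T27:26, J28:38, D2:40}
dispatch next → E8; now {T27:26, J28:38, D2:40}
dispatch next → T27; now {J28:38, D2:40}
add E15 (priority 36) → {E15:36, J28:38, D2:40}
update J28 to priority 2 → {J28:2, E15:36, D2:40}
dispatch next → J28; now {E15:36, D2:40}
add C22 (priority 27) → {C22:27, E15:36, D2:40}
add B16 (priority 10) → {B16:10, C22:27, E15:36, D2:40}
update E15 to priority 7 → {E15:7, B16:10, C22:27, D2:40}
dispatch next → E15; now {B16:10, C22:27, D2:40}
update D2 to priority 23 → {B16:10, D2:23, C22:27}
dispatch next → B16; now {D2:23, C22:27}
dispatch next → D2; now {C22:27}

[J4, E8, T27, J28, E15, B16, D2]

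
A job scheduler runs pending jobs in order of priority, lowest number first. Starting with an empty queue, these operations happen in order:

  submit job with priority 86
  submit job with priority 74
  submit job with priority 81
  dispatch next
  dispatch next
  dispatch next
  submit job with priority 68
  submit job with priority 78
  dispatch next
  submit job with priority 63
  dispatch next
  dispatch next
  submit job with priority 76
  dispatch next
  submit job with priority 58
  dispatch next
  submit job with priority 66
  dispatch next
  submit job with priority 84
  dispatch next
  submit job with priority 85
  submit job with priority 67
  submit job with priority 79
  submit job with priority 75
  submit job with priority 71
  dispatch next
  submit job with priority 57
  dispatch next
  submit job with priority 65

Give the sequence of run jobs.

74 → 81 → 86 → 68 → 63 → 78 → 76 → 58 → 66 → 84 → 67 → 57

insert 86 → {86}
insert 74 → {74, 86}
insert 81 → {74, 81, 86}
dispatch next → 74; now {81, 86}
dispatch next → 81; now {86}
dispatch next → 86; now {}
insert 68 → {68}
insert 78 → {68, 78}
dispatch next → 68; now {78}
insert 63 → {63, 78}
dispatch next → 63; now {78}
dispatch next → 78; now {}
insert 76 → {76}
dispatch next → 76; now {}
insert 58 → {58}
dispatch next → 58; now {}
insert 66 → {66}
dispatch next → 66; now {}
insert 84 → {84}
dispatch next → 84; now {}
insert 85 → {85}
insert 67 → {67, 85}
insert 79 → {67, 79, 85}
insert 75 → {67, 75, 79, 85}
insert 71 → {67, 71, 75, 79, 85}
dispatch next → 67; now {71, 75, 79, 85}
insert 57 → {57, 71, 75, 79, 85}
dispatch next → 57; now {71, 75, 79, 85}
insert 65 → {65, 71, 75, 79, 85}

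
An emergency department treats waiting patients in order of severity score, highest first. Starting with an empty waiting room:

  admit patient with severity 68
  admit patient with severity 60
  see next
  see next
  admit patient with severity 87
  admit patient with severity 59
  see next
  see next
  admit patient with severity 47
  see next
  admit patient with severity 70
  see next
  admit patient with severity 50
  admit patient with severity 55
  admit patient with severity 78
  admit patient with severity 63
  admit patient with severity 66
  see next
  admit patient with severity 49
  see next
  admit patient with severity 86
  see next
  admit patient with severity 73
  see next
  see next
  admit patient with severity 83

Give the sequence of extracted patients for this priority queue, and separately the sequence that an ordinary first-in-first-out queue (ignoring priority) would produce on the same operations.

insert 68 → {68}
insert 60 → {68, 60}
see next → 68; now {60}
see next → 60; now {}
insert 87 → {87}
insert 59 → {87, 59}
see next → 87; now {59}
see next → 59; now {}
insert 47 → {47}
see next → 47; now {}
insert 70 → {70}
see next → 70; now {}
insert 50 → {50}
insert 55 → {55, 50}
insert 78 → {78, 55, 50}
insert 63 → {78, 63, 55, 50}
insert 66 → {78, 66, 63, 55, 50}
see next → 78; now {66, 63, 55, 50}
insert 49 → {66, 63, 55, 50, 49}
see next → 66; now {63, 55, 50, 49}
insert 86 → {86, 63, 55, 50, 49}
see next → 86; now {63, 55, 50, 49}
insert 73 → {73, 63, 55, 50, 49}
see next → 73; now {63, 55, 50, 49}
see next → 63; now {55, 50, 49}
insert 83 → {83, 55, 50, 49}

priority queue: [68, 60, 87, 59, 47, 70, 78, 66, 86, 73, 63]; FIFO queue: 68 → 60 → 87 → 59 → 47 → 70 → 50 → 55 → 78 → 63 → 66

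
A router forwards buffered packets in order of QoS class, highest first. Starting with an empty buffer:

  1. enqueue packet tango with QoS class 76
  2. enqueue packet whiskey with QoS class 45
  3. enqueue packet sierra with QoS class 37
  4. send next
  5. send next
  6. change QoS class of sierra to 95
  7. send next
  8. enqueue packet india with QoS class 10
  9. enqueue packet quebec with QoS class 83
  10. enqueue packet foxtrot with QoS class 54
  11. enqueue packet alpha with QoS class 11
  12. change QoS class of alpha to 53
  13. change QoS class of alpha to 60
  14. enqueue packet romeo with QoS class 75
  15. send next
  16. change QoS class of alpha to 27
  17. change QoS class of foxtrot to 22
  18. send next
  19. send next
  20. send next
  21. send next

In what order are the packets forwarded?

tango, whiskey, sierra, quebec, romeo, alpha, foxtrot, india

add tango (QoS class 76) → {tango:76}
add whiskey (QoS class 45) → {tango:76, whiskey:45}
add sierra (QoS class 37) → {tango:76, whiskey:45, sierra:37}
send next → tango; now {whiskey:45, sierra:37}
send next → whiskey; now {sierra:37}
update sierra to QoS class 95 → {sierra:95}
send next → sierra; now {}
add india (QoS class 10) → {india:10}
add quebec (QoS class 83) → {quebec:83, india:10}
add foxtrot (QoS class 54) → {quebec:83, foxtrot:54, india:10}
add alpha (QoS class 11) → {quebec:83, foxtrot:54, alpha:11, india:10}
update alpha to QoS class 53 → {quebec:83, foxtrot:54, alpha:53, india:10}
update alpha to QoS class 60 → {quebec:83, alpha:60, foxtrot:54, india:10}
add romeo (QoS class 75) → {quebec:83, romeo:75, alpha:60, foxtrot:54, india:10}
send next → quebec; now {romeo:75, alpha:60, foxtrot:54, india:10}
update alpha to QoS class 27 → {romeo:75, foxtrot:54, alpha:27, india:10}
update foxtrot to QoS class 22 → {romeo:75, alpha:27, foxtrot:22, india:10}
send next → romeo; now {alpha:27, foxtrot:22, india:10}
send next → alpha; now {foxtrot:22, india:10}
send next → foxtrot; now {india:10}
send next → india; now {}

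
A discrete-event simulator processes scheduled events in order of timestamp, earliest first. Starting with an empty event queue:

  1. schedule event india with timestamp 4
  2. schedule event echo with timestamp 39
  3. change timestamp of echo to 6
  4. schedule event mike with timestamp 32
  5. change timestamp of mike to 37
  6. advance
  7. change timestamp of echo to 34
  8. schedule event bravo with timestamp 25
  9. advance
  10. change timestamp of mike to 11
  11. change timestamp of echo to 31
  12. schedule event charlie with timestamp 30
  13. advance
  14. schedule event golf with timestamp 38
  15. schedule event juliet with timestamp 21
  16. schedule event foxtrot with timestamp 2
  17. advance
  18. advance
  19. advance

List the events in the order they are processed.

add india (timestamp 4) → {india:4}
add echo (timestamp 39) → {india:4, echo:39}
update echo to timestamp 6 → {india:4, echo:6}
add mike (timestamp 32) → {india:4, echo:6, mike:32}
update mike to timestamp 37 → {india:4, echo:6, mike:37}
advance → india; now {echo:6, mike:37}
update echo to timestamp 34 → {echo:34, mike:37}
add bravo (timestamp 25) → {bravo:25, echo:34, mike:37}
advance → bravo; now {echo:34, mike:37}
update mike to timestamp 11 → {mike:11, echo:34}
update echo to timestamp 31 → {mike:11, echo:31}
add charlie (timestamp 30) → {mike:11, charlie:30, echo:31}
advance → mike; now {charlie:30, echo:31}
add golf (timestamp 38) → {charlie:30, echo:31, golf:38}
add juliet (timestamp 21) → {juliet:21, charlie:30, echo:31, golf:38}
add foxtrot (timestamp 2) → {foxtrot:2, juliet:21, charlie:30, echo:31, golf:38}
advance → foxtrot; now {juliet:21, charlie:30, echo:31, golf:38}
advance → juliet; now {charlie:30, echo:31, golf:38}
advance → charlie; now {echo:31, golf:38}

[india, bravo, mike, foxtrot, juliet, charlie]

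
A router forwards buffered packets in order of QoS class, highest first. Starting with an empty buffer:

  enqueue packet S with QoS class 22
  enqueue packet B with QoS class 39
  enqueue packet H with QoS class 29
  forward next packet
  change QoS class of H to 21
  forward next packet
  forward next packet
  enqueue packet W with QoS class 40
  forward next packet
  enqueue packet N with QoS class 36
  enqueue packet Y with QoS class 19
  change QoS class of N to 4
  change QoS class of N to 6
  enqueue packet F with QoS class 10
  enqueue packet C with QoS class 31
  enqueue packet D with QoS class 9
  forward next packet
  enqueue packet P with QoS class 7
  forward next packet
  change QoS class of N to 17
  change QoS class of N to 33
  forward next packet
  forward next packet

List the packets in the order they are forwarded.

add S (QoS class 22) → {S:22}
add B (QoS class 39) → {B:39, S:22}
add H (QoS class 29) → {B:39, H:29, S:22}
forward next packet → B; now {H:29, S:22}
update H to QoS class 21 → {S:22, H:21}
forward next packet → S; now {H:21}
forward next packet → H; now {}
add W (QoS class 40) → {W:40}
forward next packet → W; now {}
add N (QoS class 36) → {N:36}
add Y (QoS class 19) → {N:36, Y:19}
update N to QoS class 4 → {Y:19, N:4}
update N to QoS class 6 → {Y:19, N:6}
add F (QoS class 10) → {Y:19, F:10, N:6}
add C (QoS class 31) → {C:31, Y:19, F:10, N:6}
add D (QoS class 9) → {C:31, Y:19, F:10, D:9, N:6}
forward next packet → C; now {Y:19, F:10, D:9, N:6}
add P (QoS class 7) → {Y:19, F:10, D:9, P:7, N:6}
forward next packet → Y; now {F:10, D:9, P:7, N:6}
update N to QoS class 17 → {N:17, F:10, D:9, P:7}
update N to QoS class 33 → {N:33, F:10, D:9, P:7}
forward next packet → N; now {F:10, D:9, P:7}
forward next packet → F; now {D:9, P:7}

B → S → H → W → C → Y → N → F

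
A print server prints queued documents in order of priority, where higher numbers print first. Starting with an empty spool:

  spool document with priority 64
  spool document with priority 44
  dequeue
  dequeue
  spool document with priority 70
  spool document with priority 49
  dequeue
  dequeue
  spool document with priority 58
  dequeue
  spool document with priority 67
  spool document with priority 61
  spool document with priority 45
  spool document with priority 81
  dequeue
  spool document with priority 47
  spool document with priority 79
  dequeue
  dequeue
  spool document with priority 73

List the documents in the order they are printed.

64 → 44 → 70 → 49 → 58 → 81 → 79 → 67

insert 64 → {64}
insert 44 → {64, 44}
dequeue → 64; now {44}
dequeue → 44; now {}
insert 70 → {70}
insert 49 → {70, 49}
dequeue → 70; now {49}
dequeue → 49; now {}
insert 58 → {58}
dequeue → 58; now {}
insert 67 → {67}
insert 61 → {67, 61}
insert 45 → {67, 61, 45}
insert 81 → {81, 67, 61, 45}
dequeue → 81; now {67, 61, 45}
insert 47 → {67, 61, 47, 45}
insert 79 → {79, 67, 61, 47, 45}
dequeue → 79; now {67, 61, 47, 45}
dequeue → 67; now {61, 47, 45}
insert 73 → {73, 61, 47, 45}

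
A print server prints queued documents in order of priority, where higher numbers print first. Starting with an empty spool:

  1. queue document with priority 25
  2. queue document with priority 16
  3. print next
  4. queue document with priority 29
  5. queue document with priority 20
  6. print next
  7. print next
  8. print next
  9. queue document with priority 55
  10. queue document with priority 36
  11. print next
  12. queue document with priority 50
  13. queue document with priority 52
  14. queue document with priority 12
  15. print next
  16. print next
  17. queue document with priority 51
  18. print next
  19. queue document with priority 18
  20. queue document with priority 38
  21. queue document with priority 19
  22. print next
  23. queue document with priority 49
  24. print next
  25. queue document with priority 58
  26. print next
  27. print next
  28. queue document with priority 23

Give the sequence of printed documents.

25 → 29 → 20 → 16 → 55 → 52 → 50 → 51 → 38 → 49 → 58 → 36

insert 25 → {25}
insert 16 → {25, 16}
print next → 25; now {16}
insert 29 → {29, 16}
insert 20 → {29, 20, 16}
print next → 29; now {20, 16}
print next → 20; now {16}
print next → 16; now {}
insert 55 → {55}
insert 36 → {55, 36}
print next → 55; now {36}
insert 50 → {50, 36}
insert 52 → {52, 50, 36}
insert 12 → {52, 50, 36, 12}
print next → 52; now {50, 36, 12}
print next → 50; now {36, 12}
insert 51 → {51, 36, 12}
print next → 51; now {36, 12}
insert 18 → {36, 18, 12}
insert 38 → {38, 36, 18, 12}
insert 19 → {38, 36, 19, 18, 12}
print next → 38; now {36, 19, 18, 12}
insert 49 → {49, 36, 19, 18, 12}
print next → 49; now {36, 19, 18, 12}
insert 58 → {58, 36, 19, 18, 12}
print next → 58; now {36, 19, 18, 12}
print next → 36; now {19, 18, 12}
insert 23 → {23, 19, 18, 12}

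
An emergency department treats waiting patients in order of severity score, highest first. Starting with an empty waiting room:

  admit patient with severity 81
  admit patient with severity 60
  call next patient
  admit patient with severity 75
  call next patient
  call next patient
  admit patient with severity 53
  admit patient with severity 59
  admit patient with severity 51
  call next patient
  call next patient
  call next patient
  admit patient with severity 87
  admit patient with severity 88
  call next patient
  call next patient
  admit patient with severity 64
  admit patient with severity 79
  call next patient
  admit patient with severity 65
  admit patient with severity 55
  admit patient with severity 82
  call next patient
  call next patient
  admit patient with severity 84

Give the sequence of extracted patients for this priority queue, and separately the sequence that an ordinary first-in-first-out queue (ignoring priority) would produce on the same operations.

priority queue: 81, 75, 60, 59, 53, 51, 88, 87, 79, 82, 65; FIFO queue: 81 → 60 → 75 → 53 → 59 → 51 → 87 → 88 → 64 → 79 → 65

insert 81 → {81}
insert 60 → {81, 60}
call next patient → 81; now {60}
insert 75 → {75, 60}
call next patient → 75; now {60}
call next patient → 60; now {}
insert 53 → {53}
insert 59 → {59, 53}
insert 51 → {59, 53, 51}
call next patient → 59; now {53, 51}
call next patient → 53; now {51}
call next patient → 51; now {}
insert 87 → {87}
insert 88 → {88, 87}
call next patient → 88; now {87}
call next patient → 87; now {}
insert 64 → {64}
insert 79 → {79, 64}
call next patient → 79; now {64}
insert 65 → {65, 64}
insert 55 → {65, 64, 55}
insert 82 → {82, 65, 64, 55}
call next patient → 82; now {65, 64, 55}
call next patient → 65; now {64, 55}
insert 84 → {84, 64, 55}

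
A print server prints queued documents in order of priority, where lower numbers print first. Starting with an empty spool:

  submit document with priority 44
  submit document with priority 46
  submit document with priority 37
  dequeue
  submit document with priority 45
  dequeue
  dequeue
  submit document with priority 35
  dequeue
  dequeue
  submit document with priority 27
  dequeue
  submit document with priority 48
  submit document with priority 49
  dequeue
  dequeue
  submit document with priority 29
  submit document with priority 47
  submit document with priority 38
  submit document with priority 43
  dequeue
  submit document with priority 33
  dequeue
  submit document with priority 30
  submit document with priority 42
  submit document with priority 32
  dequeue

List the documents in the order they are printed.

37, 44, 45, 35, 46, 27, 48, 49, 29, 33, 30

insert 44 → {44}
insert 46 → {44, 46}
insert 37 → {37, 44, 46}
dequeue → 37; now {44, 46}
insert 45 → {44, 45, 46}
dequeue → 44; now {45, 46}
dequeue → 45; now {46}
insert 35 → {35, 46}
dequeue → 35; now {46}
dequeue → 46; now {}
insert 27 → {27}
dequeue → 27; now {}
insert 48 → {48}
insert 49 → {48, 49}
dequeue → 48; now {49}
dequeue → 49; now {}
insert 29 → {29}
insert 47 → {29, 47}
insert 38 → {29, 38, 47}
insert 43 → {29, 38, 43, 47}
dequeue → 29; now {38, 43, 47}
insert 33 → {33, 38, 43, 47}
dequeue → 33; now {38, 43, 47}
insert 30 → {30, 38, 43, 47}
insert 42 → {30, 38, 42, 43, 47}
insert 32 → {30, 32, 38, 42, 43, 47}
dequeue → 30; now {32, 38, 42, 43, 47}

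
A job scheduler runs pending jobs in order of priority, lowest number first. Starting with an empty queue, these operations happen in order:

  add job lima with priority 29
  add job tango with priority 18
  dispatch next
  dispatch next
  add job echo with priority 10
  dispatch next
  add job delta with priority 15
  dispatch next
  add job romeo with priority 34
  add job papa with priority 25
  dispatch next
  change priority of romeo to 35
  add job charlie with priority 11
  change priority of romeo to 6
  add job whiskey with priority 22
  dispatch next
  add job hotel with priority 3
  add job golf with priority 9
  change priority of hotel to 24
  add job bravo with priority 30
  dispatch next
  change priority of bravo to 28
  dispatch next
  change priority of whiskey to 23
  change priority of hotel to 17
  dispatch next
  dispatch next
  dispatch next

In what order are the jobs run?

[tango, lima, echo, delta, papa, romeo, golf, charlie, hotel, whiskey, bravo]

add lima (priority 29) → {lima:29}
add tango (priority 18) → {tango:18, lima:29}
dispatch next → tango; now {lima:29}
dispatch next → lima; now {}
add echo (priority 10) → {echo:10}
dispatch next → echo; now {}
add delta (priority 15) → {delta:15}
dispatch next → delta; now {}
add romeo (priority 34) → {romeo:34}
add papa (priority 25) → {papa:25, romeo:34}
dispatch next → papa; now {romeo:34}
update romeo to priority 35 → {romeo:35}
add charlie (priority 11) → {charlie:11, romeo:35}
update romeo to priority 6 → {romeo:6, charlie:11}
add whiskey (priority 22) → {romeo:6, charlie:11, whiskey:22}
dispatch next → romeo; now {charlie:11, whiskey:22}
add hotel (priority 3) → {hotel:3, charlie:11, whiskey:22}
add golf (priority 9) → {hotel:3, golf:9, charlie:11, whiskey:22}
update hotel to priority 24 → {golf:9, charlie:11, whiskey:22, hotel:24}
add bravo (priority 30) → {golf:9, charlie:11, whiskey:22, hotel:24, bravo:30}
dispatch next → golf; now {charlie:11, whiskey:22, hotel:24, bravo:30}
update bravo to priority 28 → {charlie:11, whiskey:22, hotel:24, bravo:28}
dispatch next → charlie; now {whiskey:22, hotel:24, bravo:28}
update whiskey to priority 23 → {whiskey:23, hotel:24, bravo:28}
update hotel to priority 17 → {hotel:17, whiskey:23, bravo:28}
dispatch next → hotel; now {whiskey:23, bravo:28}
dispatch next → whiskey; now {bravo:28}
dispatch next → bravo; now {}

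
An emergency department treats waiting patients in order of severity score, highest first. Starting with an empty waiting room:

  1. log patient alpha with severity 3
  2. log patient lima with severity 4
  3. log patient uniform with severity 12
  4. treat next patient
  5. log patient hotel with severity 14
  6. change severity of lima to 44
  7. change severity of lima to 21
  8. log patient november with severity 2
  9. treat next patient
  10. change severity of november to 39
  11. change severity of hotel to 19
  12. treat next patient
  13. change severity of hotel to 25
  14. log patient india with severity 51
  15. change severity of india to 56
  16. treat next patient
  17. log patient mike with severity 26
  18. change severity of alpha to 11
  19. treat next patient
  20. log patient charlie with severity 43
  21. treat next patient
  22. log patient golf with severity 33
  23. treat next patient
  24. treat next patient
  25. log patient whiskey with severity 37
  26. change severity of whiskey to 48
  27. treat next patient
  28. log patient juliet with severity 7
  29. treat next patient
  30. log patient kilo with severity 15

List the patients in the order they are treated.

uniform, lima, november, india, mike, charlie, golf, hotel, whiskey, alpha

add alpha (severity 3) → {alpha:3}
add lima (severity 4) → {lima:4, alpha:3}
add uniform (severity 12) → {uniform:12, lima:4, alpha:3}
treat next patient → uniform; now {lima:4, alpha:3}
add hotel (severity 14) → {hotel:14, lima:4, alpha:3}
update lima to severity 44 → {lima:44, hotel:14, alpha:3}
update lima to severity 21 → {lima:21, hotel:14, alpha:3}
add november (severity 2) → {lima:21, hotel:14, alpha:3, november:2}
treat next patient → lima; now {hotel:14, alpha:3, november:2}
update november to severity 39 → {november:39, hotel:14, alpha:3}
update hotel to severity 19 → {november:39, hotel:19, alpha:3}
treat next patient → november; now {hotel:19, alpha:3}
update hotel to severity 25 → {hotel:25, alpha:3}
add india (severity 51) → {india:51, hotel:25, alpha:3}
update india to severity 56 → {india:56, hotel:25, alpha:3}
treat next patient → india; now {hotel:25, alpha:3}
add mike (severity 26) → {mike:26, hotel:25, alpha:3}
update alpha to severity 11 → {mike:26, hotel:25, alpha:11}
treat next patient → mike; now {hotel:25, alpha:11}
add charlie (severity 43) → {charlie:43, hotel:25, alpha:11}
treat next patient → charlie; now {hotel:25, alpha:11}
add golf (severity 33) → {golf:33, hotel:25, alpha:11}
treat next patient → golf; now {hotel:25, alpha:11}
treat next patient → hotel; now {alpha:11}
add whiskey (severity 37) → {whiskey:37, alpha:11}
update whiskey to severity 48 → {whiskey:48, alpha:11}
treat next patient → whiskey; now {alpha:11}
add juliet (severity 7) → {alpha:11, juliet:7}
treat next patient → alpha; now {juliet:7}
add kilo (severity 15) → {kilo:15, juliet:7}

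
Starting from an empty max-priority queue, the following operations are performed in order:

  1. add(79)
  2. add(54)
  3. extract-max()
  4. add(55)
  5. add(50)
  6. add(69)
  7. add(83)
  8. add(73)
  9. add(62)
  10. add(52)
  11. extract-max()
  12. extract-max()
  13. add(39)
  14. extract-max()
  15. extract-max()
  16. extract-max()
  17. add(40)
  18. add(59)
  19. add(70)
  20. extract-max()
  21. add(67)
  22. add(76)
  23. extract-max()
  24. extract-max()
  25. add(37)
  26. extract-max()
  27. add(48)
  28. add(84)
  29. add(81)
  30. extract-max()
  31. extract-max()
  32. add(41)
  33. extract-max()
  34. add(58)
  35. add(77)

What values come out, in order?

79, 83, 73, 69, 62, 55, 70, 76, 67, 59, 84, 81, 54

insert 79 → {79}
insert 54 → {79, 54}
extract-max → 79; now {54}
insert 55 → {55, 54}
insert 50 → {55, 54, 50}
insert 69 → {69, 55, 54, 50}
insert 83 → {83, 69, 55, 54, 50}
insert 73 → {83, 73, 69, 55, 54, 50}
insert 62 → {83, 73, 69, 62, 55, 54, 50}
insert 52 → {83, 73, 69, 62, 55, 54, 52, 50}
extract-max → 83; now {73, 69, 62, 55, 54, 52, 50}
extract-max → 73; now {69, 62, 55, 54, 52, 50}
insert 39 → {69, 62, 55, 54, 52, 50, 39}
extract-max → 69; now {62, 55, 54, 52, 50, 39}
extract-max → 62; now {55, 54, 52, 50, 39}
extract-max → 55; now {54, 52, 50, 39}
insert 40 → {54, 52, 50, 40, 39}
insert 59 → {59, 54, 52, 50, 40, 39}
insert 70 → {70, 59, 54, 52, 50, 40, 39}
extract-max → 70; now {59, 54, 52, 50, 40, 39}
insert 67 → {67, 59, 54, 52, 50, 40, 39}
insert 76 → {76, 67, 59, 54, 52, 50, 40, 39}
extract-max → 76; now {67, 59, 54, 52, 50, 40, 39}
extract-max → 67; now {59, 54, 52, 50, 40, 39}
insert 37 → {59, 54, 52, 50, 40, 39, 37}
extract-max → 59; now {54, 52, 50, 40, 39, 37}
insert 48 → {54, 52, 50, 48, 40, 39, 37}
insert 84 → {84, 54, 52, 50, 48, 40, 39, 37}
insert 81 → {84, 81, 54, 52, 50, 48, 40, 39, 37}
extract-max → 84; now {81, 54, 52, 50, 48, 40, 39, 37}
extract-max → 81; now {54, 52, 50, 48, 40, 39, 37}
insert 41 → {54, 52, 50, 48, 41, 40, 39, 37}
extract-max → 54; now {52, 50, 48, 41, 40, 39, 37}
insert 58 → {58, 52, 50, 48, 41, 40, 39, 37}
insert 77 → {77, 58, 52, 50, 48, 41, 40, 39, 37}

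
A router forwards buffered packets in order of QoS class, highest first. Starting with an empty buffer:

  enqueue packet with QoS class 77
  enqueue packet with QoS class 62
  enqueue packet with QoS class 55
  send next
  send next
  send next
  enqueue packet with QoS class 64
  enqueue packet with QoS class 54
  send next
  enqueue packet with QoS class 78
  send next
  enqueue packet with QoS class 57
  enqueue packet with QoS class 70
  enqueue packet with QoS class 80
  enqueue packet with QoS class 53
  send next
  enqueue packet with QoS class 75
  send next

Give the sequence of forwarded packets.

insert 77 → {77}
insert 62 → {77, 62}
insert 55 → {77, 62, 55}
send next → 77; now {62, 55}
send next → 62; now {55}
send next → 55; now {}
insert 64 → {64}
insert 54 → {64, 54}
send next → 64; now {54}
insert 78 → {78, 54}
send next → 78; now {54}
insert 57 → {57, 54}
insert 70 → {70, 57, 54}
insert 80 → {80, 70, 57, 54}
insert 53 → {80, 70, 57, 54, 53}
send next → 80; now {70, 57, 54, 53}
insert 75 → {75, 70, 57, 54, 53}
send next → 75; now {70, 57, 54, 53}

77 → 62 → 55 → 64 → 78 → 80 → 75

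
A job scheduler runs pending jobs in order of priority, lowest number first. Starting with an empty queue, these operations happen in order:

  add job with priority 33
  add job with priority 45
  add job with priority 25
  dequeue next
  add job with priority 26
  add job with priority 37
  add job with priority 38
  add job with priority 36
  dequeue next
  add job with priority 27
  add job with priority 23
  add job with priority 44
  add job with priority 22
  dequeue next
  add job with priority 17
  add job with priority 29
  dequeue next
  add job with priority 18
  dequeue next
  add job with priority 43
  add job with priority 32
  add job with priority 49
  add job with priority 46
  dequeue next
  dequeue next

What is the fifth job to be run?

insert 33 → {33}
insert 45 → {33, 45}
insert 25 → {25, 33, 45}
dequeue next → 25; now {33, 45}
insert 26 → {26, 33, 45}
insert 37 → {26, 33, 37, 45}
insert 38 → {26, 33, 37, 38, 45}
insert 36 → {26, 33, 36, 37, 38, 45}
dequeue next → 26; now {33, 36, 37, 38, 45}
insert 27 → {27, 33, 36, 37, 38, 45}
insert 23 → {23, 27, 33, 36, 37, 38, 45}
insert 44 → {23, 27, 33, 36, 37, 38, 44, 45}
insert 22 → {22, 23, 27, 33, 36, 37, 38, 44, 45}
dequeue next → 22; now {23, 27, 33, 36, 37, 38, 44, 45}
insert 17 → {17, 23, 27, 33, 36, 37, 38, 44, 45}
insert 29 → {17, 23, 27, 29, 33, 36, 37, 38, 44, 45}
dequeue next → 17; now {23, 27, 29, 33, 36, 37, 38, 44, 45}
insert 18 → {18, 23, 27, 29, 33, 36, 37, 38, 44, 45}
dequeue next → 18; now {23, 27, 29, 33, 36, 37, 38, 44, 45}
insert 43 → {23, 27, 29, 33, 36, 37, 38, 43, 44, 45}
insert 32 → {23, 27, 29, 32, 33, 36, 37, 38, 43, 44, 45}
insert 49 → {23, 27, 29, 32, 33, 36, 37, 38, 43, 44, 45, 49}
insert 46 → {23, 27, 29, 32, 33, 36, 37, 38, 43, 44, 45, 46, 49}
dequeue next → 23; now {27, 29, 32, 33, 36, 37, 38, 43, 44, 45, 46, 49}
dequeue next → 27; now {29, 32, 33, 36, 37, 38, 43, 44, 45, 46, 49}

18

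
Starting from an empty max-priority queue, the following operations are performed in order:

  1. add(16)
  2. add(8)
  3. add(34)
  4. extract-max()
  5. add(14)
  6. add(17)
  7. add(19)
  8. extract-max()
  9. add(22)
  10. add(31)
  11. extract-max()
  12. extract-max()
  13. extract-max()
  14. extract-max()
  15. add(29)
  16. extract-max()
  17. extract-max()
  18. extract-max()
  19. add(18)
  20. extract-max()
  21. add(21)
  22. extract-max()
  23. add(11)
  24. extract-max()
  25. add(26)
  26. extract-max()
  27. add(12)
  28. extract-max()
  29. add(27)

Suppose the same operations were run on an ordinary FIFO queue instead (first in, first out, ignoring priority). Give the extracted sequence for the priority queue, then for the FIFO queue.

priority queue: 34 → 19 → 31 → 22 → 17 → 16 → 29 → 14 → 8 → 18 → 21 → 11 → 26 → 12; FIFO queue: [16, 8, 34, 14, 17, 19, 22, 31, 29, 18, 21, 11, 26, 12]

insert 16 → {16}
insert 8 → {16, 8}
insert 34 → {34, 16, 8}
extract-max → 34; now {16, 8}
insert 14 → {16, 14, 8}
insert 17 → {17, 16, 14, 8}
insert 19 → {19, 17, 16, 14, 8}
extract-max → 19; now {17, 16, 14, 8}
insert 22 → {22, 17, 16, 14, 8}
insert 31 → {31, 22, 17, 16, 14, 8}
extract-max → 31; now {22, 17, 16, 14, 8}
extract-max → 22; now {17, 16, 14, 8}
extract-max → 17; now {16, 14, 8}
extract-max → 16; now {14, 8}
insert 29 → {29, 14, 8}
extract-max → 29; now {14, 8}
extract-max → 14; now {8}
extract-max → 8; now {}
insert 18 → {18}
extract-max → 18; now {}
insert 21 → {21}
extract-max → 21; now {}
insert 11 → {11}
extract-max → 11; now {}
insert 26 → {26}
extract-max → 26; now {}
insert 12 → {12}
extract-max → 12; now {}
insert 27 → {27}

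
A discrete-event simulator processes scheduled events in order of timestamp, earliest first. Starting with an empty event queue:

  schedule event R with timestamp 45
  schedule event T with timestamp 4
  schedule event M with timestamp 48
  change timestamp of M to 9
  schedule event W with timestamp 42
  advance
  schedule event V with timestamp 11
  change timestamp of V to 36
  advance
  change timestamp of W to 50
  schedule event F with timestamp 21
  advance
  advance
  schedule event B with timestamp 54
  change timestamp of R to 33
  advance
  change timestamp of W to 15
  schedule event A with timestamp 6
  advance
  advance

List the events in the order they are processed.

add R (timestamp 45) → {R:45}
add T (timestamp 4) → {T:4, R:45}
add M (timestamp 48) → {T:4, R:45, M:48}
update M to timestamp 9 → {T:4, M:9, R:45}
add W (timestamp 42) → {T:4, M:9, W:42, R:45}
advance → T; now {M:9, W:42, R:45}
add V (timestamp 11) → {M:9, V:11, W:42, R:45}
update V to timestamp 36 → {M:9, V:36, W:42, R:45}
advance → M; now {V:36, W:42, R:45}
update W to timestamp 50 → {V:36, R:45, W:50}
add F (timestamp 21) → {F:21, V:36, R:45, W:50}
advance → F; now {V:36, R:45, W:50}
advance → V; now {R:45, W:50}
add B (timestamp 54) → {R:45, W:50, B:54}
update R to timestamp 33 → {R:33, W:50, B:54}
advance → R; now {W:50, B:54}
update W to timestamp 15 → {W:15, B:54}
add A (timestamp 6) → {A:6, W:15, B:54}
advance → A; now {W:15, B:54}
advance → W; now {B:54}

T → M → F → V → R → A → W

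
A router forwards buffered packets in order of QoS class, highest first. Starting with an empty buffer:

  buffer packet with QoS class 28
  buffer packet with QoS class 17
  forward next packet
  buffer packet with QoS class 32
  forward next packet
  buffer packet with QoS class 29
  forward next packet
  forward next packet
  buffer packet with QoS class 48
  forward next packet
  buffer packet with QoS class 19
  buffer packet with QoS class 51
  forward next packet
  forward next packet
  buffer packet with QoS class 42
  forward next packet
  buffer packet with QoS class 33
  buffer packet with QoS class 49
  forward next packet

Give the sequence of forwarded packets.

insert 28 → {28}
insert 17 → {28, 17}
forward next packet → 28; now {17}
insert 32 → {32, 17}
forward next packet → 32; now {17}
insert 29 → {29, 17}
forward next packet → 29; now {17}
forward next packet → 17; now {}
insert 48 → {48}
forward next packet → 48; now {}
insert 19 → {19}
insert 51 → {51, 19}
forward next packet → 51; now {19}
forward next packet → 19; now {}
insert 42 → {42}
forward next packet → 42; now {}
insert 33 → {33}
insert 49 → {49, 33}
forward next packet → 49; now {33}

[28, 32, 29, 17, 48, 51, 19, 42, 49]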